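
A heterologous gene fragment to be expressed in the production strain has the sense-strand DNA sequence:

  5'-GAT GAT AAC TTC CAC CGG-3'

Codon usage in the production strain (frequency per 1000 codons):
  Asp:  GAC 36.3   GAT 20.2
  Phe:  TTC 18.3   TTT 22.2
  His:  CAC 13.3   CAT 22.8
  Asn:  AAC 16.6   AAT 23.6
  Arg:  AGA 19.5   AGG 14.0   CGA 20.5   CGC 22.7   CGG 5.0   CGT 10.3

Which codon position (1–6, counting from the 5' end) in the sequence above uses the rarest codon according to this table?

Codon 1 GAT (Asp): 20.2 per 1000.
Codon 2 GAT (Asp): 20.2 per 1000.
Codon 3 AAC (Asn): 16.6 per 1000.
Codon 4 TTC (Phe): 18.3 per 1000.
Codon 5 CAC (His): 13.3 per 1000.
Codon 6 CGG (Arg): 5.0 per 1000.
Lowest frequency is 5.0 at codon 6.

6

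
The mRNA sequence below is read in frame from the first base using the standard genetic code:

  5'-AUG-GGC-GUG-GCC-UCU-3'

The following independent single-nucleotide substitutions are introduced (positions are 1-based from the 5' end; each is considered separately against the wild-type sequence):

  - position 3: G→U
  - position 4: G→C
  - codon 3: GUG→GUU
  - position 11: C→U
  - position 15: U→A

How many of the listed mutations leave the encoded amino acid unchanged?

Codon 1: AUG (Met) → AUU (Ile) — missense.
Codon 2: GGC (Gly) → CGC (Arg) — missense.
Codon 3: GUG (Val) → GUU (Val) — synonymous.
Codon 4: GCC (Ala) → GUC (Val) — missense.
Codon 5: UCU (Ser) → UCA (Ser) — synonymous.
Synonymous: 2 of 5.

2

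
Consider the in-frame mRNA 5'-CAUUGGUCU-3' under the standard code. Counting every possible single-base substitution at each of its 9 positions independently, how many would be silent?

4

Codon 1 (CAU, His): 1 synonymous substitution.
Codon 2 (UGG, Trp): 0 synonymous substitutions.
Codon 3 (UCU, Ser): 3 synonymous substitutions.
Total: 1 + 0 + 3 = 4.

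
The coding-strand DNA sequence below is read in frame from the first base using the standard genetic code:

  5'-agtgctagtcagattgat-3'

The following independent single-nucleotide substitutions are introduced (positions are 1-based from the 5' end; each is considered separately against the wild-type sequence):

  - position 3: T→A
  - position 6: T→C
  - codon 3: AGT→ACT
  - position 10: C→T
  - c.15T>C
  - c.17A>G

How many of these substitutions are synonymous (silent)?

Codon 1: AGT (Ser) → AGA (Arg) — missense.
Codon 2: GCT (Ala) → GCC (Ala) — synonymous.
Codon 3: AGT (Ser) → ACT (Thr) — missense.
Codon 4: CAG (Gln) → TAG (Stop) — nonsense.
Codon 5: ATT (Ile) → ATC (Ile) — synonymous.
Codon 6: GAT (Asp) → GGT (Gly) — missense.
Synonymous: 2 of 6.

2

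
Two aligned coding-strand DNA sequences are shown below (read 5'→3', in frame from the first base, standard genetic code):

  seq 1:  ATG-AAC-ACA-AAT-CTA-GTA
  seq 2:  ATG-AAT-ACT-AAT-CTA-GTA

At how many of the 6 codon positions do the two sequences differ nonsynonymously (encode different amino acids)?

0

Codon 1: ATG Met / ATG Met — identical.
Codon 2: AAC Asn / AAT Asn — synonymous.
Codon 3: ACA Thr / ACT Thr — synonymous.
Codon 4: AAT Asn / AAT Asn — identical.
Codon 5: CTA Leu / CTA Leu — identical.
Codon 6: GTA Val / GTA Val — identical.
Nonsynonymous differences: 0.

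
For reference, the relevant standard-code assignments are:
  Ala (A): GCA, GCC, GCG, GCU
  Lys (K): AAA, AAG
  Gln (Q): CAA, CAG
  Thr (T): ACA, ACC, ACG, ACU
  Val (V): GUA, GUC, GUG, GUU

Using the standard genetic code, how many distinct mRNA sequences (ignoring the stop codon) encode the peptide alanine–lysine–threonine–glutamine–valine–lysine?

512

Ala: 4 codons.
Lys: 2 codons.
Thr: 4 codons.
Gln: 2 codons.
Val: 4 codons.
Lys: 2 codons.
4 × 2 × 4 × 2 × 4 × 2 = 512.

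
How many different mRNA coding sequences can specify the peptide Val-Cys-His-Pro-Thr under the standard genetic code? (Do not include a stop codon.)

256

Val: 4 codons.
Cys: 2 codons.
His: 2 codons.
Pro: 4 codons.
Thr: 4 codons.
4 × 2 × 2 × 4 × 4 = 256.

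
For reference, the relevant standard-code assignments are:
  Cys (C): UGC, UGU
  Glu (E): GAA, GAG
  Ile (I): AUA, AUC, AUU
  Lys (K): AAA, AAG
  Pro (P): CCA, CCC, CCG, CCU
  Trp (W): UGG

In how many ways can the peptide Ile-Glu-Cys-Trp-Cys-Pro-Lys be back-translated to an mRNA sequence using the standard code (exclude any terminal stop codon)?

Ile: 3 codons.
Glu: 2 codons.
Cys: 2 codons.
Trp: 1 codon.
Cys: 2 codons.
Pro: 4 codons.
Lys: 2 codons.
3 × 2 × 2 × 1 × 2 × 4 × 2 = 192.

192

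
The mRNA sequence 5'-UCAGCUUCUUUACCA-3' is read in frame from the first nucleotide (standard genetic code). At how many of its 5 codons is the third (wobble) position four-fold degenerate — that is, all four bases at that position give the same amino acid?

Codon 1 UCA (Ser): third position 4-fold.
Codon 2 GCU (Ala): third position 4-fold.
Codon 3 UCU (Ser): third position 4-fold.
Codon 4 UUA (Leu): third position 2-fold.
Codon 5 CCA (Pro): third position 4-fold.
Four-fold degenerate third positions: 4.

4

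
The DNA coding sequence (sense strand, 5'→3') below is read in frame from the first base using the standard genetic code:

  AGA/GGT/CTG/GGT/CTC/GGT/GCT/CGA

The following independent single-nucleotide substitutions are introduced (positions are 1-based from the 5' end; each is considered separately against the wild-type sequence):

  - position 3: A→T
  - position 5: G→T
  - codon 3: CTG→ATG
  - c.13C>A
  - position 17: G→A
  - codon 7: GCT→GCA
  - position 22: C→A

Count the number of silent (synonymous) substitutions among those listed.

2

Codon 1: AGA (Arg) → AGT (Ser) — missense.
Codon 2: GGT (Gly) → GTT (Val) — missense.
Codon 3: CTG (Leu) → ATG (Met) — missense.
Codon 5: CTC (Leu) → ATC (Ile) — missense.
Codon 6: GGT (Gly) → GAT (Asp) — missense.
Codon 7: GCT (Ala) → GCA (Ala) — synonymous.
Codon 8: CGA (Arg) → AGA (Arg) — synonymous.
Synonymous: 2 of 7.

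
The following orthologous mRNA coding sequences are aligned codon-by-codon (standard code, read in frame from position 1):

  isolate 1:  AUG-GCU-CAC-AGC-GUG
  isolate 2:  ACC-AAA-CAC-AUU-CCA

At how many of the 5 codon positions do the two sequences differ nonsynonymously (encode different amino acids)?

4

Codon 1: AUG Met / ACC Thr — nonsynonymous.
Codon 2: GCU Ala / AAA Lys — nonsynonymous.
Codon 3: CAC His / CAC His — identical.
Codon 4: AGC Ser / AUU Ile — nonsynonymous.
Codon 5: GUG Val / CCA Pro — nonsynonymous.
Nonsynonymous differences: 4.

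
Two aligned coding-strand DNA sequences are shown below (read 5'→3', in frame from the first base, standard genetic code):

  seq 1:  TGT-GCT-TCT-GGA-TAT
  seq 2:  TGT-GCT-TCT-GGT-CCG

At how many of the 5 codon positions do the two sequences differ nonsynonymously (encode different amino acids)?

Codon 1: TGT Cys / TGT Cys — identical.
Codon 2: GCT Ala / GCT Ala — identical.
Codon 3: TCT Ser / TCT Ser — identical.
Codon 4: GGA Gly / GGT Gly — synonymous.
Codon 5: TAT Tyr / CCG Pro — nonsynonymous.
Nonsynonymous differences: 1.

1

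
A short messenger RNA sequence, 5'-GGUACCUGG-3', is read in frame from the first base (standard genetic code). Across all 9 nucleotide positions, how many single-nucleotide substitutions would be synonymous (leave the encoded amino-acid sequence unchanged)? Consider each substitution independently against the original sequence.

Codon 1 (GGU, Gly): 3 synonymous substitutions.
Codon 2 (ACC, Thr): 3 synonymous substitutions.
Codon 3 (UGG, Trp): 0 synonymous substitutions.
Total: 3 + 3 + 0 = 6.

6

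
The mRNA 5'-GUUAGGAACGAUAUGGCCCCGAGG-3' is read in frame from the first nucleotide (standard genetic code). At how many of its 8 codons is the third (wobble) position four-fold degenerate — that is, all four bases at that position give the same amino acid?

Codon 1 GUU (Val): third position 4-fold.
Codon 2 AGG (Arg): third position 2-fold.
Codon 3 AAC (Asn): third position 2-fold.
Codon 4 GAU (Asp): third position 2-fold.
Codon 5 AUG (Met): third position 1-fold.
Codon 6 GCC (Ala): third position 4-fold.
Codon 7 CCG (Pro): third position 4-fold.
Codon 8 AGG (Arg): third position 2-fold.
Four-fold degenerate third positions: 3.

3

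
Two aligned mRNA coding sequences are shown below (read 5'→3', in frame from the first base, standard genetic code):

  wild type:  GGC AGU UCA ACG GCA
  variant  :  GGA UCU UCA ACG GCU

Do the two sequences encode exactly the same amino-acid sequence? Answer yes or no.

Codon 1: GGC Gly / GGA Gly — synonymous.
Codon 2: AGU Ser / UCU Ser — synonymous.
Codon 3: UCA Ser / UCA Ser — identical.
Codon 4: ACG Thr / ACG Thr — identical.
Codon 5: GCA Ala / GCU Ala — synonymous.
Nonsynonymous differences: 0 → same protein.

yes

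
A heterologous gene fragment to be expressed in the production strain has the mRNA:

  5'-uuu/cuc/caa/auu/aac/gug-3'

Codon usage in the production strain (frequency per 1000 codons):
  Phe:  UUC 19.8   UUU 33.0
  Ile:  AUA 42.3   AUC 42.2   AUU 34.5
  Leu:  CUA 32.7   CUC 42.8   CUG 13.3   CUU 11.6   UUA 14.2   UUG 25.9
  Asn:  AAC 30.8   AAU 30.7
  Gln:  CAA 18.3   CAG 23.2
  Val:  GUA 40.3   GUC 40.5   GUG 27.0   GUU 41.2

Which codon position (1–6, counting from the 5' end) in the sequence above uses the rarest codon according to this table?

Codon 1 UUU (Phe): 33.0 per 1000.
Codon 2 CUC (Leu): 42.8 per 1000.
Codon 3 CAA (Gln): 18.3 per 1000.
Codon 4 AUU (Ile): 34.5 per 1000.
Codon 5 AAC (Asn): 30.8 per 1000.
Codon 6 GUG (Val): 27.0 per 1000.
Lowest frequency is 18.3 at codon 3.

3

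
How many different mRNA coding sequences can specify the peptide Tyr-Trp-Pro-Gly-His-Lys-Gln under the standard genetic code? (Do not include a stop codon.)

Tyr: 2 codons.
Trp: 1 codon.
Pro: 4 codons.
Gly: 4 codons.
His: 2 codons.
Lys: 2 codons.
Gln: 2 codons.
2 × 1 × 4 × 4 × 2 × 2 × 2 = 256.

256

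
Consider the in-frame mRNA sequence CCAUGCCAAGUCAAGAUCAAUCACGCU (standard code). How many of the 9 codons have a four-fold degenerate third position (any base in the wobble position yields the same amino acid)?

Codon 1 CCA (Pro): third position 4-fold.
Codon 2 UGC (Cys): third position 2-fold.
Codon 3 CAA (Gln): third position 2-fold.
Codon 4 GUC (Val): third position 4-fold.
Codon 5 AAG (Lys): third position 2-fold.
Codon 6 AUC (Ile): third position 3-fold.
Codon 7 AAU (Asn): third position 2-fold.
Codon 8 CAC (His): third position 2-fold.
Codon 9 GCU (Ala): third position 4-fold.
Four-fold degenerate third positions: 3.

3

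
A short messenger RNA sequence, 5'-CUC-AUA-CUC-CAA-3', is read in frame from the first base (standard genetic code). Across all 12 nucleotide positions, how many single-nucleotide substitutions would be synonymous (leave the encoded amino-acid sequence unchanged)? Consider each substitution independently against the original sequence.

9

Codon 1 (CUC, Leu): 3 synonymous substitutions.
Codon 2 (AUA, Ile): 2 synonymous substitutions.
Codon 3 (CUC, Leu): 3 synonymous substitutions.
Codon 4 (CAA, Gln): 1 synonymous substitution.
Total: 3 + 2 + 3 + 1 = 9.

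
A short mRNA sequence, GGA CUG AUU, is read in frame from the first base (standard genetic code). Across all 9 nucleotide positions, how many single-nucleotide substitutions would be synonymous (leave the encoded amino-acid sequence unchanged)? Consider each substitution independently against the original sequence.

9

Codon 1 (GGA, Gly): 3 synonymous substitutions.
Codon 2 (CUG, Leu): 4 synonymous substitutions.
Codon 3 (AUU, Ile): 2 synonymous substitutions.
Total: 3 + 4 + 2 = 9.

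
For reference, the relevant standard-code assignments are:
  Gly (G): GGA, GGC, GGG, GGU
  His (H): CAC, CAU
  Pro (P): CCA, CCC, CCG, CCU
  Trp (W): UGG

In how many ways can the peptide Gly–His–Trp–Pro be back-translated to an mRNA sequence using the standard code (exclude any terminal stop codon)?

Gly: 4 codons.
His: 2 codons.
Trp: 1 codon.
Pro: 4 codons.
4 × 2 × 1 × 4 = 32.

32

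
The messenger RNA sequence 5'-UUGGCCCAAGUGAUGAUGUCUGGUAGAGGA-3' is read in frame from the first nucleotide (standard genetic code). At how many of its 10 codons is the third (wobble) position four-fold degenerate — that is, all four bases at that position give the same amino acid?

Codon 1 UUG (Leu): third position 2-fold.
Codon 2 GCC (Ala): third position 4-fold.
Codon 3 CAA (Gln): third position 2-fold.
Codon 4 GUG (Val): third position 4-fold.
Codon 5 AUG (Met): third position 1-fold.
Codon 6 AUG (Met): third position 1-fold.
Codon 7 UCU (Ser): third position 4-fold.
Codon 8 GGU (Gly): third position 4-fold.
Codon 9 AGA (Arg): third position 2-fold.
Codon 10 GGA (Gly): third position 4-fold.
Four-fold degenerate third positions: 5.

5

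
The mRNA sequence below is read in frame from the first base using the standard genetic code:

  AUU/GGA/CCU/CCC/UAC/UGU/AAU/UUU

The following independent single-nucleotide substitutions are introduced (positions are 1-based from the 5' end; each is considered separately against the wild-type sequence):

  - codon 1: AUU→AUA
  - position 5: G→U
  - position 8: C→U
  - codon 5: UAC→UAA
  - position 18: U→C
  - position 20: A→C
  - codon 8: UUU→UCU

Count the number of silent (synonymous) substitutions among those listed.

2

Codon 1: AUU (Ile) → AUA (Ile) — synonymous.
Codon 2: GGA (Gly) → GUA (Val) — missense.
Codon 3: CCU (Pro) → CUU (Leu) — missense.
Codon 5: UAC (Tyr) → UAA (Stop) — nonsense.
Codon 6: UGU (Cys) → UGC (Cys) — synonymous.
Codon 7: AAU (Asn) → ACU (Thr) — missense.
Codon 8: UUU (Phe) → UCU (Ser) — missense.
Synonymous: 2 of 7.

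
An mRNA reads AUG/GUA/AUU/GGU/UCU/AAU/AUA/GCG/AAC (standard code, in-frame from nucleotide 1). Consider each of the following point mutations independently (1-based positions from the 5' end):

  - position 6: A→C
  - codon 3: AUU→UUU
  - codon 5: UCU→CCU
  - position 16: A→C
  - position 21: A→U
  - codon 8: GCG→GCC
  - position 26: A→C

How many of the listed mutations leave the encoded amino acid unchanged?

3

Codon 2: GUA (Val) → GUC (Val) — synonymous.
Codon 3: AUU (Ile) → UUU (Phe) — missense.
Codon 5: UCU (Ser) → CCU (Pro) — missense.
Codon 6: AAU (Asn) → CAU (His) — missense.
Codon 7: AUA (Ile) → AUU (Ile) — synonymous.
Codon 8: GCG (Ala) → GCC (Ala) — synonymous.
Codon 9: AAC (Asn) → ACC (Thr) — missense.
Synonymous: 3 of 7.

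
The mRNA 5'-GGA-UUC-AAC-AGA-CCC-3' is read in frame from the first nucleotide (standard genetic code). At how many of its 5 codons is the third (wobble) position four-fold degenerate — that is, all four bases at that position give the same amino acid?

2

Codon 1 GGA (Gly): third position 4-fold.
Codon 2 UUC (Phe): third position 2-fold.
Codon 3 AAC (Asn): third position 2-fold.
Codon 4 AGA (Arg): third position 2-fold.
Codon 5 CCC (Pro): third position 4-fold.
Four-fold degenerate third positions: 2.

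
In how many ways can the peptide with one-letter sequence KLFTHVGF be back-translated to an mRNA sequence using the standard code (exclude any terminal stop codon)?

Lys: 2 codons.
Leu: 6 codons.
Phe: 2 codons.
Thr: 4 codons.
His: 2 codons.
Val: 4 codons.
Gly: 4 codons.
Phe: 2 codons.
2 × 6 × 2 × 4 × 2 × 4 × 4 × 2 = 6144.

6144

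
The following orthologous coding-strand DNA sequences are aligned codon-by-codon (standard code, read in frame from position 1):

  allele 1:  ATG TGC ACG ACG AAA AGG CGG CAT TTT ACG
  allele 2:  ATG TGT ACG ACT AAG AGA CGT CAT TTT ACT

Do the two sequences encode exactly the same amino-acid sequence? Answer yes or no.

yes

Codon 1: ATG Met / ATG Met — identical.
Codon 2: TGC Cys / TGT Cys — synonymous.
Codon 3: ACG Thr / ACG Thr — identical.
Codon 4: ACG Thr / ACT Thr — synonymous.
Codon 5: AAA Lys / AAG Lys — synonymous.
Codon 6: AGG Arg / AGA Arg — synonymous.
Codon 7: CGG Arg / CGT Arg — synonymous.
Codon 8: CAT His / CAT His — identical.
Codon 9: TTT Phe / TTT Phe — identical.
Codon 10: ACG Thr / ACT Thr — synonymous.
Nonsynonymous differences: 0 → same protein.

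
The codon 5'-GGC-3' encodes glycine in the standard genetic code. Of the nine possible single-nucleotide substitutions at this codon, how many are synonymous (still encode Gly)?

3

Position 1: none → 0 synonymous.
Position 2: none → 0 synonymous.
Position 3: GGT, GGA, GGG → 3 synonymous.
Total: 0 + 0 + 3 = 3.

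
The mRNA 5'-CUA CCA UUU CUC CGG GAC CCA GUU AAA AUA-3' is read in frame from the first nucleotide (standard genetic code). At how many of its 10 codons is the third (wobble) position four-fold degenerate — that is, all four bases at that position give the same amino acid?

Codon 1 CUA (Leu): third position 4-fold.
Codon 2 CCA (Pro): third position 4-fold.
Codon 3 UUU (Phe): third position 2-fold.
Codon 4 CUC (Leu): third position 4-fold.
Codon 5 CGG (Arg): third position 4-fold.
Codon 6 GAC (Asp): third position 2-fold.
Codon 7 CCA (Pro): third position 4-fold.
Codon 8 GUU (Val): third position 4-fold.
Codon 9 AAA (Lys): third position 2-fold.
Codon 10 AUA (Ile): third position 3-fold.
Four-fold degenerate third positions: 6.

6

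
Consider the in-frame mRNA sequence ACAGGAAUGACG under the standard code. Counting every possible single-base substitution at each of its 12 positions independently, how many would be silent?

9

Codon 1 (ACA, Thr): 3 synonymous substitutions.
Codon 2 (GGA, Gly): 3 synonymous substitutions.
Codon 3 (AUG, Met): 0 synonymous substitutions.
Codon 4 (ACG, Thr): 3 synonymous substitutions.
Total: 3 + 3 + 0 + 3 = 9.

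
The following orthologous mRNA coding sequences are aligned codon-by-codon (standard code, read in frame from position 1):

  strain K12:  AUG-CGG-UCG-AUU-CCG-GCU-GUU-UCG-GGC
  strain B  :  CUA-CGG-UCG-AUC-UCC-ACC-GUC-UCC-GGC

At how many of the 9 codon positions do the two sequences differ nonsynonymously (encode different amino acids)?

Codon 1: AUG Met / CUA Leu — nonsynonymous.
Codon 2: CGG Arg / CGG Arg — identical.
Codon 3: UCG Ser / UCG Ser — identical.
Codon 4: AUU Ile / AUC Ile — synonymous.
Codon 5: CCG Pro / UCC Ser — nonsynonymous.
Codon 6: GCU Ala / ACC Thr — nonsynonymous.
Codon 7: GUU Val / GUC Val — synonymous.
Codon 8: UCG Ser / UCC Ser — synonymous.
Codon 9: GGC Gly / GGC Gly — identical.
Nonsynonymous differences: 3.

3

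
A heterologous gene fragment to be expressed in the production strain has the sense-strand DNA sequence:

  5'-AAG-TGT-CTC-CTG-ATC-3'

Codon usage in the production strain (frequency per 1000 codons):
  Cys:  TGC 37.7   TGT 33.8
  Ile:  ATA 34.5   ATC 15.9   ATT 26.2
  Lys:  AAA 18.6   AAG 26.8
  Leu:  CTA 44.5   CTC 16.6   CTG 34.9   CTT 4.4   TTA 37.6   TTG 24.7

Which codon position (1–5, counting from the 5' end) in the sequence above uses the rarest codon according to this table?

5

Codon 1 AAG (Lys): 26.8 per 1000.
Codon 2 TGT (Cys): 33.8 per 1000.
Codon 3 CTC (Leu): 16.6 per 1000.
Codon 4 CTG (Leu): 34.9 per 1000.
Codon 5 ATC (Ile): 15.9 per 1000.
Lowest frequency is 15.9 at codon 5.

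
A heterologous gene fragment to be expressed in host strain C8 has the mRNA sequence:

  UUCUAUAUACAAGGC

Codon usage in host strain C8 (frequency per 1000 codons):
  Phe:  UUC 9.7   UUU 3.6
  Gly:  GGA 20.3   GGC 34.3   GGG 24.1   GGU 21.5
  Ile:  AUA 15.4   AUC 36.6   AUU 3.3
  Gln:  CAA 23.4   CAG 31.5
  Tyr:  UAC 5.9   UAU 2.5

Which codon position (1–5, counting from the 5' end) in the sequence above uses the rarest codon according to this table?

Codon 1 UUC (Phe): 9.7 per 1000.
Codon 2 UAU (Tyr): 2.5 per 1000.
Codon 3 AUA (Ile): 15.4 per 1000.
Codon 4 CAA (Gln): 23.4 per 1000.
Codon 5 GGC (Gly): 34.3 per 1000.
Lowest frequency is 2.5 at codon 2.

2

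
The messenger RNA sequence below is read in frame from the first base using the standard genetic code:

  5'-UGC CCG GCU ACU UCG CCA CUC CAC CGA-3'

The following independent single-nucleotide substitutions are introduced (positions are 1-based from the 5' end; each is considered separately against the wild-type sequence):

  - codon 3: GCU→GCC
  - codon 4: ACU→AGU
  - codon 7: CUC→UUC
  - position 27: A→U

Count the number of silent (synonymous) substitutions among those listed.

Codon 3: GCU (Ala) → GCC (Ala) — synonymous.
Codon 4: ACU (Thr) → AGU (Ser) — missense.
Codon 7: CUC (Leu) → UUC (Phe) — missense.
Codon 9: CGA (Arg) → CGU (Arg) — synonymous.
Synonymous: 2 of 4.

2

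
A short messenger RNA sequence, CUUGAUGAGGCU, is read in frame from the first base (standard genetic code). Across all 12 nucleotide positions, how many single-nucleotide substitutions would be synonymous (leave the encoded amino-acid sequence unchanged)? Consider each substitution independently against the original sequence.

8

Codon 1 (CUU, Leu): 3 synonymous substitutions.
Codon 2 (GAU, Asp): 1 synonymous substitution.
Codon 3 (GAG, Glu): 1 synonymous substitution.
Codon 4 (GCU, Ala): 3 synonymous substitutions.
Total: 3 + 1 + 1 + 3 = 8.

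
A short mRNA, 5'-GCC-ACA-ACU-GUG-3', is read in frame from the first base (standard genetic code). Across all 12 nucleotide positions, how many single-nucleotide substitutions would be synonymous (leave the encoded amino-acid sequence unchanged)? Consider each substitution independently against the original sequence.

12

Codon 1 (GCC, Ala): 3 synonymous substitutions.
Codon 2 (ACA, Thr): 3 synonymous substitutions.
Codon 3 (ACU, Thr): 3 synonymous substitutions.
Codon 4 (GUG, Val): 3 synonymous substitutions.
Total: 3 + 3 + 3 + 3 = 12.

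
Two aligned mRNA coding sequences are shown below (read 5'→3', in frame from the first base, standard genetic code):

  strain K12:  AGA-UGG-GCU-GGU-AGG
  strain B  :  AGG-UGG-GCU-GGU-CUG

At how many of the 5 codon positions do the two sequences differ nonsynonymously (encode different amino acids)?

Codon 1: AGA Arg / AGG Arg — synonymous.
Codon 2: UGG Trp / UGG Trp — identical.
Codon 3: GCU Ala / GCU Ala — identical.
Codon 4: GGU Gly / GGU Gly — identical.
Codon 5: AGG Arg / CUG Leu — nonsynonymous.
Nonsynonymous differences: 1.

1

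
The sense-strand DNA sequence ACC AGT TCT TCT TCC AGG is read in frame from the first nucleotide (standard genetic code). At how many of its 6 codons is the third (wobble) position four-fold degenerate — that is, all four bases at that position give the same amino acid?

4

Codon 1 ACC (Thr): third position 4-fold.
Codon 2 AGT (Ser): third position 2-fold.
Codon 3 TCT (Ser): third position 4-fold.
Codon 4 TCT (Ser): third position 4-fold.
Codon 5 TCC (Ser): third position 4-fold.
Codon 6 AGG (Arg): third position 2-fold.
Four-fold degenerate third positions: 4.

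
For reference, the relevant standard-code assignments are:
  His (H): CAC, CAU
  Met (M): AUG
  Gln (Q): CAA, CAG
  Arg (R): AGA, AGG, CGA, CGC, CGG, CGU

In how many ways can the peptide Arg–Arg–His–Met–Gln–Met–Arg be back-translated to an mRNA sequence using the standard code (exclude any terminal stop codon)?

864

Arg: 6 codons.
Arg: 6 codons.
His: 2 codons.
Met: 1 codon.
Gln: 2 codons.
Met: 1 codon.
Arg: 6 codons.
6 × 6 × 2 × 1 × 2 × 1 × 6 = 864.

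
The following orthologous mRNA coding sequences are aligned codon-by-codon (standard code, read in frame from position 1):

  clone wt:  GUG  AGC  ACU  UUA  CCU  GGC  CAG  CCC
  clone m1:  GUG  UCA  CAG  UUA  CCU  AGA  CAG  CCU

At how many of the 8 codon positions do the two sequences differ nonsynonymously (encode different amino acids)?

2

Codon 1: GUG Val / GUG Val — identical.
Codon 2: AGC Ser / UCA Ser — synonymous.
Codon 3: ACU Thr / CAG Gln — nonsynonymous.
Codon 4: UUA Leu / UUA Leu — identical.
Codon 5: CCU Pro / CCU Pro — identical.
Codon 6: GGC Gly / AGA Arg — nonsynonymous.
Codon 7: CAG Gln / CAG Gln — identical.
Codon 8: CCC Pro / CCU Pro — synonymous.
Nonsynonymous differences: 2.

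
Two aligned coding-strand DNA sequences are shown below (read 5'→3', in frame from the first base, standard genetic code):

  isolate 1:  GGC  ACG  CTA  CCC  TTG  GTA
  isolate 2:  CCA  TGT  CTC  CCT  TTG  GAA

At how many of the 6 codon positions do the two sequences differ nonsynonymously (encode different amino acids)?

3

Codon 1: GGC Gly / CCA Pro — nonsynonymous.
Codon 2: ACG Thr / TGT Cys — nonsynonymous.
Codon 3: CTA Leu / CTC Leu — synonymous.
Codon 4: CCC Pro / CCT Pro — synonymous.
Codon 5: TTG Leu / TTG Leu — identical.
Codon 6: GTA Val / GAA Glu — nonsynonymous.
Nonsynonymous differences: 3.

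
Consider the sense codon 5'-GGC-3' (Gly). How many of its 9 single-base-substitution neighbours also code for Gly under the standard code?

Position 1: none → 0 synonymous.
Position 2: none → 0 synonymous.
Position 3: GGU, GGA, GGG → 3 synonymous.
Total: 0 + 0 + 3 = 3.

3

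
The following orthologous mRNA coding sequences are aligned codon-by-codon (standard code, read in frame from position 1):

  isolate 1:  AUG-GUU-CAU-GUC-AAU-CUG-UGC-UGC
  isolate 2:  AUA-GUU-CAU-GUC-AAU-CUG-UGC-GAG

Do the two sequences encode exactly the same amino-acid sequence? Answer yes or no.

Codon 1: AUG Met / AUA Ile — nonsynonymous.
Codon 2: GUU Val / GUU Val — identical.
Codon 3: CAU His / CAU His — identical.
Codon 4: GUC Val / GUC Val — identical.
Codon 5: AAU Asn / AAU Asn — identical.
Codon 6: CUG Leu / CUG Leu — identical.
Codon 7: UGC Cys / UGC Cys — identical.
Codon 8: UGC Cys / GAG Glu — nonsynonymous.
Nonsynonymous differences: 2 → different protein.

no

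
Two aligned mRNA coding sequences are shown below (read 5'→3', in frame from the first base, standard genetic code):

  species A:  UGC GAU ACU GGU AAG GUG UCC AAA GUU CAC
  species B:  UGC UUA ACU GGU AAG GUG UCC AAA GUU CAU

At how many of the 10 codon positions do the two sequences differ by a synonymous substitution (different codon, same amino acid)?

1

Codon 1: UGC Cys / UGC Cys — identical.
Codon 2: GAU Asp / UUA Leu — nonsynonymous.
Codon 3: ACU Thr / ACU Thr — identical.
Codon 4: GGU Gly / GGU Gly — identical.
Codon 5: AAG Lys / AAG Lys — identical.
Codon 6: GUG Val / GUG Val — identical.
Codon 7: UCC Ser / UCC Ser — identical.
Codon 8: AAA Lys / AAA Lys — identical.
Codon 9: GUU Val / GUU Val — identical.
Codon 10: CAC His / CAU His — synonymous.
Synonymous differences: 1.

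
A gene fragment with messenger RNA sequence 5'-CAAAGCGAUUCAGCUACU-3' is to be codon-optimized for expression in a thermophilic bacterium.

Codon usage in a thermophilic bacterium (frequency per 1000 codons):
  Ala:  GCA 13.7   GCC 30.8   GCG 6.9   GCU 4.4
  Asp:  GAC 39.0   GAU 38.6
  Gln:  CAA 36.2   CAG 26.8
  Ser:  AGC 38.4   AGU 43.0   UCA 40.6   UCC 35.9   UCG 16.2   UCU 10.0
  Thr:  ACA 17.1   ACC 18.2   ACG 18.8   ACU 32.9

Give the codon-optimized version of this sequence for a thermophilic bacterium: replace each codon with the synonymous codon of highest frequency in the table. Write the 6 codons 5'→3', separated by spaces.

CAA AGU GAC AGU GCC ACU

Codon 1 (Gln): best is CAA at 36.2.
Codon 2 (Ser): best is AGU at 43.0.
Codon 3 (Asp): best is GAC at 39.0.
Codon 4 (Ser): best is AGU at 43.0.
Codon 5 (Ala): best is GCC at 30.8.
Codon 6 (Thr): best is ACU at 32.9.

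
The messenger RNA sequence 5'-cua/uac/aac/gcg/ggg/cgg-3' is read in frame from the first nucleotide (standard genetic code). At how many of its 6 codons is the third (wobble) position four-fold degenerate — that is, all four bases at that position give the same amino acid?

Codon 1 CUA (Leu): third position 4-fold.
Codon 2 UAC (Tyr): third position 2-fold.
Codon 3 AAC (Asn): third position 2-fold.
Codon 4 GCG (Ala): third position 4-fold.
Codon 5 GGG (Gly): third position 4-fold.
Codon 6 CGG (Arg): third position 4-fold.
Four-fold degenerate third positions: 4.

4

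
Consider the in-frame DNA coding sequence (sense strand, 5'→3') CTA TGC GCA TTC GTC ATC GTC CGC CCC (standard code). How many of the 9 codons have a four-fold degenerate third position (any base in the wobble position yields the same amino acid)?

Codon 1 CTA (Leu): third position 4-fold.
Codon 2 TGC (Cys): third position 2-fold.
Codon 3 GCA (Ala): third position 4-fold.
Codon 4 TTC (Phe): third position 2-fold.
Codon 5 GTC (Val): third position 4-fold.
Codon 6 ATC (Ile): third position 3-fold.
Codon 7 GTC (Val): third position 4-fold.
Codon 8 CGC (Arg): third position 4-fold.
Codon 9 CCC (Pro): third position 4-fold.
Four-fold degenerate third positions: 6.

6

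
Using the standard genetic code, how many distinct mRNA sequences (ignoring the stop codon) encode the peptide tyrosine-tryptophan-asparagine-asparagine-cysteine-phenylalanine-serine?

192

Tyr: 2 codons.
Trp: 1 codon.
Asn: 2 codons.
Asn: 2 codons.
Cys: 2 codons.
Phe: 2 codons.
Ser: 6 codons.
2 × 1 × 2 × 2 × 2 × 2 × 6 = 192.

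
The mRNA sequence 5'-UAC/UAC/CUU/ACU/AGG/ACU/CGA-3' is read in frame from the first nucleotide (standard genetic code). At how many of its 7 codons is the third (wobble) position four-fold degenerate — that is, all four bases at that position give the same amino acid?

Codon 1 UAC (Tyr): third position 2-fold.
Codon 2 UAC (Tyr): third position 2-fold.
Codon 3 CUU (Leu): third position 4-fold.
Codon 4 ACU (Thr): third position 4-fold.
Codon 5 AGG (Arg): third position 2-fold.
Codon 6 ACU (Thr): third position 4-fold.
Codon 7 CGA (Arg): third position 4-fold.
Four-fold degenerate third positions: 4.

4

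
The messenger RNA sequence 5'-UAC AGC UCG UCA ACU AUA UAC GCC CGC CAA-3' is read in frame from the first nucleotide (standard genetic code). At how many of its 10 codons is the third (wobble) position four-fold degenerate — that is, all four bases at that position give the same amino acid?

5

Codon 1 UAC (Tyr): third position 2-fold.
Codon 2 AGC (Ser): third position 2-fold.
Codon 3 UCG (Ser): third position 4-fold.
Codon 4 UCA (Ser): third position 4-fold.
Codon 5 ACU (Thr): third position 4-fold.
Codon 6 AUA (Ile): third position 3-fold.
Codon 7 UAC (Tyr): third position 2-fold.
Codon 8 GCC (Ala): third position 4-fold.
Codon 9 CGC (Arg): third position 4-fold.
Codon 10 CAA (Gln): third position 2-fold.
Four-fold degenerate third positions: 5.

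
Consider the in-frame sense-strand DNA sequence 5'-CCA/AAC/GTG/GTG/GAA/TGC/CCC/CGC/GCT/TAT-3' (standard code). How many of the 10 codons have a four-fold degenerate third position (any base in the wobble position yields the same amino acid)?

Codon 1 CCA (Pro): third position 4-fold.
Codon 2 AAC (Asn): third position 2-fold.
Codon 3 GTG (Val): third position 4-fold.
Codon 4 GTG (Val): third position 4-fold.
Codon 5 GAA (Glu): third position 2-fold.
Codon 6 TGC (Cys): third position 2-fold.
Codon 7 CCC (Pro): third position 4-fold.
Codon 8 CGC (Arg): third position 4-fold.
Codon 9 GCT (Ala): third position 4-fold.
Codon 10 TAT (Tyr): third position 2-fold.
Four-fold degenerate third positions: 6.

6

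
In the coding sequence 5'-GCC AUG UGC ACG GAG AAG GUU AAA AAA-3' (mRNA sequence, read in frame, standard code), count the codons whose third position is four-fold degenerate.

3

Codon 1 GCC (Ala): third position 4-fold.
Codon 2 AUG (Met): third position 1-fold.
Codon 3 UGC (Cys): third position 2-fold.
Codon 4 ACG (Thr): third position 4-fold.
Codon 5 GAG (Glu): third position 2-fold.
Codon 6 AAG (Lys): third position 2-fold.
Codon 7 GUU (Val): third position 4-fold.
Codon 8 AAA (Lys): third position 2-fold.
Codon 9 AAA (Lys): third position 2-fold.
Four-fold degenerate third positions: 3.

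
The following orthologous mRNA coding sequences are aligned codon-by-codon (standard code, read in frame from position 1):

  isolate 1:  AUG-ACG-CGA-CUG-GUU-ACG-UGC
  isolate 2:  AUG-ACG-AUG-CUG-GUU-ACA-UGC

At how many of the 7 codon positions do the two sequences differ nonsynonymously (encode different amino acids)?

1

Codon 1: AUG Met / AUG Met — identical.
Codon 2: ACG Thr / ACG Thr — identical.
Codon 3: CGA Arg / AUG Met — nonsynonymous.
Codon 4: CUG Leu / CUG Leu — identical.
Codon 5: GUU Val / GUU Val — identical.
Codon 6: ACG Thr / ACA Thr — synonymous.
Codon 7: UGC Cys / UGC Cys — identical.
Nonsynonymous differences: 1.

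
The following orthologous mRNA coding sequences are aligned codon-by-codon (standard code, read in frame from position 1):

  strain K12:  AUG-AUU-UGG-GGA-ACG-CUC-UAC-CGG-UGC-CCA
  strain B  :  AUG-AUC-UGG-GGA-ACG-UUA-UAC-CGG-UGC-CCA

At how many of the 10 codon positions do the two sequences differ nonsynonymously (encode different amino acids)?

Codon 1: AUG Met / AUG Met — identical.
Codon 2: AUU Ile / AUC Ile — synonymous.
Codon 3: UGG Trp / UGG Trp — identical.
Codon 4: GGA Gly / GGA Gly — identical.
Codon 5: ACG Thr / ACG Thr — identical.
Codon 6: CUC Leu / UUA Leu — synonymous.
Codon 7: UAC Tyr / UAC Tyr — identical.
Codon 8: CGG Arg / CGG Arg — identical.
Codon 9: UGC Cys / UGC Cys — identical.
Codon 10: CCA Pro / CCA Pro — identical.
Nonsynonymous differences: 0.

0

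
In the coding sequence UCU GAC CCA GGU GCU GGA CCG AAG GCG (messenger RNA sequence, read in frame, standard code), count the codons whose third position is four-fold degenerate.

7

Codon 1 UCU (Ser): third position 4-fold.
Codon 2 GAC (Asp): third position 2-fold.
Codon 3 CCA (Pro): third position 4-fold.
Codon 4 GGU (Gly): third position 4-fold.
Codon 5 GCU (Ala): third position 4-fold.
Codon 6 GGA (Gly): third position 4-fold.
Codon 7 CCG (Pro): third position 4-fold.
Codon 8 AAG (Lys): third position 2-fold.
Codon 9 GCG (Ala): third position 4-fold.
Four-fold degenerate third positions: 7.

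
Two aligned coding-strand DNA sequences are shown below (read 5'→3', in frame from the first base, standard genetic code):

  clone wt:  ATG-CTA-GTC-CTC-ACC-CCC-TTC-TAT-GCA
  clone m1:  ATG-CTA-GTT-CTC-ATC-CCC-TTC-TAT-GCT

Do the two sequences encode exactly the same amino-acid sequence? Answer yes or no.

Codon 1: ATG Met / ATG Met — identical.
Codon 2: CTA Leu / CTA Leu — identical.
Codon 3: GTC Val / GTT Val — synonymous.
Codon 4: CTC Leu / CTC Leu — identical.
Codon 5: ACC Thr / ATC Ile — nonsynonymous.
Codon 6: CCC Pro / CCC Pro — identical.
Codon 7: TTC Phe / TTC Phe — identical.
Codon 8: TAT Tyr / TAT Tyr — identical.
Codon 9: GCA Ala / GCT Ala — synonymous.
Nonsynonymous differences: 1 → different protein.

no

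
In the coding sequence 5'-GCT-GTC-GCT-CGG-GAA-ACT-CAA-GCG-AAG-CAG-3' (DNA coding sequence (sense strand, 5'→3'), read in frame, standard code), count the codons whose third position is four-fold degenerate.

Codon 1 GCT (Ala): third position 4-fold.
Codon 2 GTC (Val): third position 4-fold.
Codon 3 GCT (Ala): third position 4-fold.
Codon 4 CGG (Arg): third position 4-fold.
Codon 5 GAA (Glu): third position 2-fold.
Codon 6 ACT (Thr): third position 4-fold.
Codon 7 CAA (Gln): third position 2-fold.
Codon 8 GCG (Ala): third position 4-fold.
Codon 9 AAG (Lys): third position 2-fold.
Codon 10 CAG (Gln): third position 2-fold.
Four-fold degenerate third positions: 6.

6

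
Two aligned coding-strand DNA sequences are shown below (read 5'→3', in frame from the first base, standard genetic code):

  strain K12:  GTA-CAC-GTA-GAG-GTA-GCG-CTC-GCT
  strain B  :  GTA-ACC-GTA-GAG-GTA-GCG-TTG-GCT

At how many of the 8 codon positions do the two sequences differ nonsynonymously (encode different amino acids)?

1

Codon 1: GTA Val / GTA Val — identical.
Codon 2: CAC His / ACC Thr — nonsynonymous.
Codon 3: GTA Val / GTA Val — identical.
Codon 4: GAG Glu / GAG Glu — identical.
Codon 5: GTA Val / GTA Val — identical.
Codon 6: GCG Ala / GCG Ala — identical.
Codon 7: CTC Leu / TTG Leu — synonymous.
Codon 8: GCT Ala / GCT Ala — identical.
Nonsynonymous differences: 1.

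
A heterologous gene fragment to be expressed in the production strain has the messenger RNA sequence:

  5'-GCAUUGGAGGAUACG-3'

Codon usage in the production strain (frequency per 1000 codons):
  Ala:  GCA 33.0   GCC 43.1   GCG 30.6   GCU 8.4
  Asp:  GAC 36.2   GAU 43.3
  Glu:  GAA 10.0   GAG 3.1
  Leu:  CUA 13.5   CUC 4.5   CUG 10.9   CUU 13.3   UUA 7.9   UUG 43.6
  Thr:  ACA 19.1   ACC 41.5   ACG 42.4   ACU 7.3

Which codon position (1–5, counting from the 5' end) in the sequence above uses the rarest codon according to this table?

3

Codon 1 GCA (Ala): 33.0 per 1000.
Codon 2 UUG (Leu): 43.6 per 1000.
Codon 3 GAG (Glu): 3.1 per 1000.
Codon 4 GAU (Asp): 43.3 per 1000.
Codon 5 ACG (Thr): 42.4 per 1000.
Lowest frequency is 3.1 at codon 3.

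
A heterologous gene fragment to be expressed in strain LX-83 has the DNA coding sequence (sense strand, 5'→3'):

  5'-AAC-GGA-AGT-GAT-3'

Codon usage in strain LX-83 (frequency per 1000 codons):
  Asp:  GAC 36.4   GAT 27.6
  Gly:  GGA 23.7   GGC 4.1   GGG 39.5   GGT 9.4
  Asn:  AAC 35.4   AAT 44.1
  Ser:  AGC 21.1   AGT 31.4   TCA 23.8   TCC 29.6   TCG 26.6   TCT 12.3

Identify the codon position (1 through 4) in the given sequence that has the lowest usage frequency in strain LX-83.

2

Codon 1 AAC (Asn): 35.4 per 1000.
Codon 2 GGA (Gly): 23.7 per 1000.
Codon 3 AGT (Ser): 31.4 per 1000.
Codon 4 GAT (Asp): 27.6 per 1000.
Lowest frequency is 23.7 at codon 2.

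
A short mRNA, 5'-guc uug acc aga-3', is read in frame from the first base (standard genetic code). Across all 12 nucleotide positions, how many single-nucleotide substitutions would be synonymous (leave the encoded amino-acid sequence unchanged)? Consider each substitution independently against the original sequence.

10

Codon 1 (GUC, Val): 3 synonymous substitutions.
Codon 2 (UUG, Leu): 2 synonymous substitutions.
Codon 3 (ACC, Thr): 3 synonymous substitutions.
Codon 4 (AGA, Arg): 2 synonymous substitutions.
Total: 3 + 2 + 3 + 2 = 10.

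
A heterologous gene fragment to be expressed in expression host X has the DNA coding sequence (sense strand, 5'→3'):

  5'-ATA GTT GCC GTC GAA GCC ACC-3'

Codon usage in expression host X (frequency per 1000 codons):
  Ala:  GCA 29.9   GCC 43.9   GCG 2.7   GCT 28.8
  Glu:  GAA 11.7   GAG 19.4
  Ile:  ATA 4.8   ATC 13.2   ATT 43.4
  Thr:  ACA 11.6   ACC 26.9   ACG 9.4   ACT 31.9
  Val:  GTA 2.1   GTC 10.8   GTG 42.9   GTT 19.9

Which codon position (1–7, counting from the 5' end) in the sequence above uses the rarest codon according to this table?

Codon 1 ATA (Ile): 4.8 per 1000.
Codon 2 GTT (Val): 19.9 per 1000.
Codon 3 GCC (Ala): 43.9 per 1000.
Codon 4 GTC (Val): 10.8 per 1000.
Codon 5 GAA (Glu): 11.7 per 1000.
Codon 6 GCC (Ala): 43.9 per 1000.
Codon 7 ACC (Thr): 26.9 per 1000.
Lowest frequency is 4.8 at codon 1.

1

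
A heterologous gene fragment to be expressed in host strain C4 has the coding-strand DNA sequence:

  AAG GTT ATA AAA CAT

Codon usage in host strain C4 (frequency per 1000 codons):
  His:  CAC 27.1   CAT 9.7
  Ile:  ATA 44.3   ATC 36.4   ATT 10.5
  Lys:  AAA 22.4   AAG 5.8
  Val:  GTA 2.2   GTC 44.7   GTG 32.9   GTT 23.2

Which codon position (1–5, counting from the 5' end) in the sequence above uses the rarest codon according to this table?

1

Codon 1 AAG (Lys): 5.8 per 1000.
Codon 2 GTT (Val): 23.2 per 1000.
Codon 3 ATA (Ile): 44.3 per 1000.
Codon 4 AAA (Lys): 22.4 per 1000.
Codon 5 CAT (His): 9.7 per 1000.
Lowest frequency is 5.8 at codon 1.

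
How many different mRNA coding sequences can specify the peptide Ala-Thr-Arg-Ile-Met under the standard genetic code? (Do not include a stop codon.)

288

Ala: 4 codons.
Thr: 4 codons.
Arg: 6 codons.
Ile: 3 codons.
Met: 1 codon.
4 × 4 × 6 × 3 × 1 = 288.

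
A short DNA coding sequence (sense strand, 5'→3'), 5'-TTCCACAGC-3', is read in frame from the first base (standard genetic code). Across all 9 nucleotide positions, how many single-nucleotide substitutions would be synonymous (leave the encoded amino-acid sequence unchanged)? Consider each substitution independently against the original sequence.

3

Codon 1 (TTC, Phe): 1 synonymous substitution.
Codon 2 (CAC, His): 1 synonymous substitution.
Codon 3 (AGC, Ser): 1 synonymous substitution.
Total: 1 + 1 + 1 = 3.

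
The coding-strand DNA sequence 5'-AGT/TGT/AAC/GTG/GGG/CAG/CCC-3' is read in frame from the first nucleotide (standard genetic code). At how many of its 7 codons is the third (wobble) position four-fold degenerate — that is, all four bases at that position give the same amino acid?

3

Codon 1 AGT (Ser): third position 2-fold.
Codon 2 TGT (Cys): third position 2-fold.
Codon 3 AAC (Asn): third position 2-fold.
Codon 4 GTG (Val): third position 4-fold.
Codon 5 GGG (Gly): third position 4-fold.
Codon 6 CAG (Gln): third position 2-fold.
Codon 7 CCC (Pro): third position 4-fold.
Four-fold degenerate third positions: 3.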